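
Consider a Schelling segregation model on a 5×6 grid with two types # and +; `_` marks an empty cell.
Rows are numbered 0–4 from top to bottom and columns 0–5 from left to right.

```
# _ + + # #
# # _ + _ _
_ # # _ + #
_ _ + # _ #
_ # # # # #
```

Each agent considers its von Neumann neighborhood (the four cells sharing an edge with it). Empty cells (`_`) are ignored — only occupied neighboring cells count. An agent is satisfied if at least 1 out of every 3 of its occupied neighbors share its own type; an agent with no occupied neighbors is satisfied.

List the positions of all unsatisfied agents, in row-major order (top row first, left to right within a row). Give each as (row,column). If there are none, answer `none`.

(0,0)# 1/1 satisfied
(0,2)+ 1/1 satisfied
(0,3)+ 2/3 satisfied
(0,4)# 1/2 satisfied
(0,5)# 1/1 satisfied
(1,0)# 2/2 satisfied
(1,1)# 2/2 satisfied
(1,3)+ 1/1 satisfied
(2,1)# 2/2 satisfied
(2,2)# 1/2 satisfied
(2,4)+ 0/1 not
(2,5)# 1/2 satisfied
(3,2)+ 0/3 not
(3,3)# 1/2 satisfied
(3,5)# 2/2 satisfied
(4,1)# 1/1 satisfied
(4,2)# 2/3 satisfied
(4,3)# 3/3 satisfied
(4,4)# 2/2 satisfied
(4,5)# 2/2 satisfied

(2,4), (3,2)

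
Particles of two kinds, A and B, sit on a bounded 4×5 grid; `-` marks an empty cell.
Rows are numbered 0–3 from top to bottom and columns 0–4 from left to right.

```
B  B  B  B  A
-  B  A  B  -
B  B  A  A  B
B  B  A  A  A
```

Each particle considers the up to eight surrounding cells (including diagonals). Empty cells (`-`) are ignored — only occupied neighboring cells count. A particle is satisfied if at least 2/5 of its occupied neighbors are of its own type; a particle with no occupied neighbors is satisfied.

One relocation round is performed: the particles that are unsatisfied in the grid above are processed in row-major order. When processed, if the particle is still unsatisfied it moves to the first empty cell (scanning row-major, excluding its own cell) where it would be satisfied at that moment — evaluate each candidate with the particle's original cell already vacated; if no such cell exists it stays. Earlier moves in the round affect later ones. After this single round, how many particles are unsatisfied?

2

Initially unsatisfied (in order): (0,4), (1,2), (2,4).
  (0,4): no empty cell satisfies it; stays.
  (1,2) → (1,4).
  (2,4) → (1,0).
Resulting grid:
B B B B A
B B - B A
B B A A -
B B A A A
Unsatisfied now: (0,4), (1,3).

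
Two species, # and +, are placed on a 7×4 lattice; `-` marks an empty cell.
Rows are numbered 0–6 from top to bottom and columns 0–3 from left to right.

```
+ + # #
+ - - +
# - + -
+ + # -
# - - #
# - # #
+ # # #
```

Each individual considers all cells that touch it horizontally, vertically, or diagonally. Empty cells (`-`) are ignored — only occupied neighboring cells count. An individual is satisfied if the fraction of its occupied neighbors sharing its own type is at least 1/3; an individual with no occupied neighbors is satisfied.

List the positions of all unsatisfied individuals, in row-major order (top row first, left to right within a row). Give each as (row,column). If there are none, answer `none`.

(0,0)+ 2/2 ok
(0,1)+ 2/3 ok
(0,2)# 1/3 ok
(0,3)# 1/2 ok
(1,0)+ 2/3 ok
(1,3)+ 1/3 ok
(2,0)# 0/3 unhappy
(2,2)+ 2/3 ok
(3,0)+ 1/3 ok
(3,1)+ 2/5 ok
(3,2)# 1/3 ok
(4,0)# 1/3 ok
(4,3)# 3/3 ok
(5,0)# 2/3 ok
(5,2)# 5/5 ok
(5,3)# 4/4 ok
(6,0)+ 0/2 unhappy
(6,1)# 3/4 ok
(6,2)# 4/4 ok
(6,3)# 3/3 ok

(2,0), (6,0)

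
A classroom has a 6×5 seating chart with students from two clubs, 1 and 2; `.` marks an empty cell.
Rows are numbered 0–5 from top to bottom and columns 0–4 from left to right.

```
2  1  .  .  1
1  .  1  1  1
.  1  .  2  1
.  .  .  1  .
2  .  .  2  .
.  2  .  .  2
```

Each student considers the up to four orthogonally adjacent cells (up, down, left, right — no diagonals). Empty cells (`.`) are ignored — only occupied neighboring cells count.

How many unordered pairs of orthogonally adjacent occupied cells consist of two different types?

6

Scan each occupied cell's neighbors to the right and below so each pair is counted once.
From row 0: 2 unlike of 3 pairs (running 2/3).
From row 1: 1 unlike of 4 pairs (running 3/7).
From row 2: 2 unlike of 2 pairs (running 5/9).
From row 3: 1 unlike of 1 pairs (running 6/10).
Total adjacent occupied pairs: 10; unlike-type pairs: 6.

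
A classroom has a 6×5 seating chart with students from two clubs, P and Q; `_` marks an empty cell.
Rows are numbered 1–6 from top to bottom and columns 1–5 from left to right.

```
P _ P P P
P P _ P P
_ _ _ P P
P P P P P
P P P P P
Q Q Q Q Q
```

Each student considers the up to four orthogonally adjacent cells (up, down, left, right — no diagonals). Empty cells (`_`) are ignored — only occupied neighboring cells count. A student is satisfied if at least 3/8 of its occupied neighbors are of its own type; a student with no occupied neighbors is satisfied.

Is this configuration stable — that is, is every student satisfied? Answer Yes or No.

(1,1)P 1/1 ✓
(1,3)P 1/1 ✓
(1,4)P 3/3 ✓
(1,5)P 2/2 ✓
(2,1)P 2/2 ✓
(2,2)P 1/1 ✓
(2,4)P 3/3 ✓
(2,5)P 3/3 ✓
(3,4)P 3/3 ✓
(3,5)P 3/3 ✓
(4,1)P 2/2 ✓
(4,2)P 3/3 ✓
(4,3)P 3/3 ✓
(4,4)P 4/4 ✓
(4,5)P 3/3 ✓
(5,1)P 2/3 ✓
(5,2)P 3/4 ✓
(5,3)P 3/4 ✓
(5,4)P 3/4 ✓
(5,5)P 2/3 ✓
(6,1)Q 1/2 ✓
(6,2)Q 2/3 ✓
(6,3)Q 2/3 ✓
(6,4)Q 2/3 ✓
(6,5)Q 1/2 ✓
All meet the threshold, so the configuration is stable.

Yes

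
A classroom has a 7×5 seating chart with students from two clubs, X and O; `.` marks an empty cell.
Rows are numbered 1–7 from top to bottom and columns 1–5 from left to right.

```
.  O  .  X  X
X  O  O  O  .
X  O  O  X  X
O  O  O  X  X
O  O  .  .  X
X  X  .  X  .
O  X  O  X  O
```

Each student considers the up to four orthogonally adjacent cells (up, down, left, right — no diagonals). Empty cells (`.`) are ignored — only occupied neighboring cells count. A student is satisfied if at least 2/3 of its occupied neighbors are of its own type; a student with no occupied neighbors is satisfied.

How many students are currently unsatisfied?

(1,2)O 1/1 ok
(1,4)X 1/2 unhappy
(1,5)X 1/1 ok
(2,1)X 1/2 unhappy
(2,2)O 3/4 ok
(2,3)O 3/3 ok
(2,4)O 1/3 unhappy
(3,1)X 1/3 unhappy
(3,2)O 3/4 ok
(3,3)O 3/4 ok
(3,4)X 2/4 unhappy
(3,5)X 2/2 ok
(4,1)O 2/3 ok
(4,2)O 4/4 ok
(4,3)O 2/3 ok
(4,4)X 2/3 ok
(4,5)X 3/3 ok
(5,1)O 2/3 ok
(5,2)O 2/3 ok
(5,5)X 1/1 ok
(6,1)X 1/3 unhappy
(6,2)X 2/3 ok
(6,4)X 1/1 ok
(7,1)O 0/2 unhappy
(7,2)X 1/3 unhappy
(7,3)O 0/2 unhappy
(7,4)X 1/3 unhappy
(7,5)O 0/1 unhappy
Unsatisfied: (1,4), (2,1), (2,4), (3,1), (3,4), (6,1), (7,1), (7,2), (7,3), (7,4), (7,5) — 11 in total.

11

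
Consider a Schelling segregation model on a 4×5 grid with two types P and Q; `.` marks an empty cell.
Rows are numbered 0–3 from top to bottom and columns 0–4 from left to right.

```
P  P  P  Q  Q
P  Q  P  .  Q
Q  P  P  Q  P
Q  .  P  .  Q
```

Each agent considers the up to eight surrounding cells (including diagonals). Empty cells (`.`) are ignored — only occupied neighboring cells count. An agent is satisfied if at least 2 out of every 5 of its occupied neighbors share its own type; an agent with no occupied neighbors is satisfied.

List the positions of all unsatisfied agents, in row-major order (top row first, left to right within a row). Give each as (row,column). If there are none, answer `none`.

(1,1), (2,3), (2,4)

(0,0)P 2/3 ok
(0,1)P 4/5 ok
(0,2)P 2/4 ok
(0,3)Q 2/4 ok
(0,4)Q 2/2 ok
(1,0)P 3/5 ok
(1,1)Q 1/8 unhappy
(1,2)P 4/7 ok
(1,4)Q 3/4 ok
(2,0)Q 2/4 ok
(2,1)P 4/7 ok
(2,2)P 3/5 ok
(2,3)Q 2/6 unhappy
(2,4)P 0/3 unhappy
(3,0)Q 1/2 ok
(3,2)P 2/3 ok
(3,4)Q 1/2 ok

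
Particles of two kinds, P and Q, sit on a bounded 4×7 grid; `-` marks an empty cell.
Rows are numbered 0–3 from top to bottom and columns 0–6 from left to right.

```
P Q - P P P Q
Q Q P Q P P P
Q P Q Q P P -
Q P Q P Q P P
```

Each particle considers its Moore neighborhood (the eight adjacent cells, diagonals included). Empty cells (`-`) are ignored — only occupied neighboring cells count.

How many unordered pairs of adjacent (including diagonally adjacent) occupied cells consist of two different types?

Scan each occupied cell's neighbors to the right and below (and the two forward diagonals) so each pair is counted once.
From row 0: 9 unlike of 20 pairs (running 9/20).
From row 1: 9 unlike of 23 pairs (running 18/43).
From row 2: 11 unlike of 22 pairs (running 29/65).
From row 3: 5 unlike of 6 pairs (running 34/71).
Total adjacent occupied pairs: 71; unlike-type pairs: 34.

34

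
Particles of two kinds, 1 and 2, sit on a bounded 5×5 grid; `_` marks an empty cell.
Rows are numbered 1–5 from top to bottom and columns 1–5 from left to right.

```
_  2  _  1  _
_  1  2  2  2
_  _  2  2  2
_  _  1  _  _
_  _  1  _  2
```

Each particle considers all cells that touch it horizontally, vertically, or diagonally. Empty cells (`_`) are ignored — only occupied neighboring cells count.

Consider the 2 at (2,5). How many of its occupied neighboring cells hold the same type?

Occupied neighbors of (2,5): (1,4)=1, (2,4)=2, (3,4)=2, (3,5)=2.
Same type (2): 3 of 4.

3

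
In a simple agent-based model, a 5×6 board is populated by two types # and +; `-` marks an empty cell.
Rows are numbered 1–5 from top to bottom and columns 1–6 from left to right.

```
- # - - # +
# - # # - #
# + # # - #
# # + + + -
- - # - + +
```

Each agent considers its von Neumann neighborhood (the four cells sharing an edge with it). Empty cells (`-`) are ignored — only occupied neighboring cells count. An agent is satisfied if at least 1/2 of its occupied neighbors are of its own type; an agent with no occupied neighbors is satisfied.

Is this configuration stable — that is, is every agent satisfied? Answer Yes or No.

(1,2)# 0/0 satisfied
(1,5)# 0/1 not
(1,6)+ 0/2 not
(2,1)# 1/1 satisfied
(2,3)# 2/2 satisfied
(2,4)# 2/2 satisfied
(2,6)# 1/2 satisfied
(3,1)# 2/3 satisfied
(3,2)+ 0/3 not
(3,3)# 2/4 satisfied
(3,4)# 2/3 satisfied
(3,6)# 1/1 satisfied
(4,1)# 2/2 satisfied
(4,2)# 1/3 not
(4,3)+ 1/4 not
(4,4)+ 2/3 satisfied
(4,5)+ 2/2 satisfied
(5,3)# 0/1 not
(5,5)+ 2/2 satisfied
(5,6)+ 1/1 satisfied
For instance (1,5) has only 0/1 same-type neighbors, below 1/2.

No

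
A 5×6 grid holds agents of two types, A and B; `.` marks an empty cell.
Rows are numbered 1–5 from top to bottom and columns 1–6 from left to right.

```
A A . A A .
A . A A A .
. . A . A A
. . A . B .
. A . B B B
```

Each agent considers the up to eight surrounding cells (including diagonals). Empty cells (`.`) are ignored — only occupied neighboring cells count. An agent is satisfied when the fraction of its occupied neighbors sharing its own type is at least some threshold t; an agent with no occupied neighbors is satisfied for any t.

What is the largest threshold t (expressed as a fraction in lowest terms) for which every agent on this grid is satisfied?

3/5

(1,1)A 2/2
(1,2)A 3/3
(1,4)A 4/4
(1,5)A 3/3
(2,1)A 2/2
(2,3)A 4/4
(2,4)A 6/6
(2,5)A 5/5
(3,3)A 3/3
(3,5)A 3/4
(3,6)A 2/3
(4,3)A 2/3
(4,5)B 3/5
(5,2)A 1/1
(5,4)B 2/3
(5,5)B 3/3
(5,6)B 2/2
The smallest same-type fraction is 3/5 at (4,5), which reduces to 3/5. Any threshold above that leaves this agent unsatisfied.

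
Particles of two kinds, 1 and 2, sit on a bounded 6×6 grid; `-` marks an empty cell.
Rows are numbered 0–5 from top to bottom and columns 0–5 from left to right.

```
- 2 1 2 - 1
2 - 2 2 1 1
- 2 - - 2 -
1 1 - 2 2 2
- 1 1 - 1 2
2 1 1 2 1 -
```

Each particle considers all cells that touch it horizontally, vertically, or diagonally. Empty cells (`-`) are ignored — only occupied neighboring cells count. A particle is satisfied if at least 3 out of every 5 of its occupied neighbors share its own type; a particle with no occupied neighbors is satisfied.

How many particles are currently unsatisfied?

10

Row 0: (0,1)2 2/3 satisfied · (0,2)1 0/4 not · (0,3)2 2/4 not · (0,5)1 2/2 satisfied
Row 1: (1,0)2 2/2 satisfied · (1,2)2 4/5 satisfied · (1,3)2 3/5 satisfied · (1,4)1 2/5 not · (1,5)1 2/3 satisfied
Row 2: (2,1)2 2/4 not · (2,4)2 4/6 satisfied
Row 3: (3,0)1 2/3 satisfied · (3,1)1 3/4 satisfied · (3,3)2 2/4 not · (3,4)2 4/5 satisfied · (3,5)2 3/4 satisfied
Row 4: (4,1)1 5/6 satisfied · (4,2)1 4/6 satisfied · (4,4)1 1/6 not · (4,5)2 2/4 not
Row 5: (5,0)2 0/2 not · (5,1)1 3/4 satisfied · (5,2)1 3/4 satisfied · (5,3)2 0/4 not · (5,4)1 1/3 not
Unsatisfied: (0,2), (0,3), (1,4), (2,1), (3,3), (4,4), (4,5), (5,0), (5,3), (5,4) — 10 in total.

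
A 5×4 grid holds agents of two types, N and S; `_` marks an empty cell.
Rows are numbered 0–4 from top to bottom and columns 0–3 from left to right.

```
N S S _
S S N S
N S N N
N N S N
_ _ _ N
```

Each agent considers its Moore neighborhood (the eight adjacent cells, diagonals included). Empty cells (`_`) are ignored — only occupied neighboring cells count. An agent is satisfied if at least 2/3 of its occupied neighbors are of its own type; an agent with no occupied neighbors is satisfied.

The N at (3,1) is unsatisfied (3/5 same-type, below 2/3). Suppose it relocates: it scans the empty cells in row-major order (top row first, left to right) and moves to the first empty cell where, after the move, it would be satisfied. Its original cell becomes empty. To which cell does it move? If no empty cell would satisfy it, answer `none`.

(4,0)

Vacating (3,1). Empty cells in order:
  (0,3): 1/3 same-type → still unsatisfied.
  (4,0): 1/1 same-type → satisfied — stop here.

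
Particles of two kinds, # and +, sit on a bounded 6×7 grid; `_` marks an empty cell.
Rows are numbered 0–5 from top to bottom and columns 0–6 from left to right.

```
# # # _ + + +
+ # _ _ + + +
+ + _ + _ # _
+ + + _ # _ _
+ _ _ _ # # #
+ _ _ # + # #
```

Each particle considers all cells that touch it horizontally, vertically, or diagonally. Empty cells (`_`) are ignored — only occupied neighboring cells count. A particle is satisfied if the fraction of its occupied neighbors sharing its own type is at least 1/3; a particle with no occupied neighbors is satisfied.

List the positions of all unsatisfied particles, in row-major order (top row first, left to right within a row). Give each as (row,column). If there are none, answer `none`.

(0,0)# 2/3 ok
(0,1)# 3/4 ok
(0,2)# 2/2 ok
(0,4)+ 3/3 ok
(0,5)+ 5/5 ok
(0,6)+ 3/3 ok
(1,0)+ 2/5 ok
(1,1)# 3/6 ok
(1,4)+ 4/5 ok
(1,5)+ 5/6 ok
(1,6)+ 3/4 ok
(2,0)+ 4/5 ok
(2,1)+ 5/6 ok
(2,3)+ 2/3 ok
(2,5)# 1/4 unhappy
(3,0)+ 4/4 ok
(3,1)+ 5/5 ok
(3,2)+ 3/3 ok
(3,4)# 3/4 ok
(4,0)+ 3/3 ok
(4,4)# 4/5 ok
(4,5)# 5/6 ok
(4,6)# 3/3 ok
(5,0)+ 1/1 ok
(5,3)# 1/2 ok
(5,4)+ 0/4 unhappy
(5,5)# 4/5 ok
(5,6)# 3/3 ok

(2,5), (5,4)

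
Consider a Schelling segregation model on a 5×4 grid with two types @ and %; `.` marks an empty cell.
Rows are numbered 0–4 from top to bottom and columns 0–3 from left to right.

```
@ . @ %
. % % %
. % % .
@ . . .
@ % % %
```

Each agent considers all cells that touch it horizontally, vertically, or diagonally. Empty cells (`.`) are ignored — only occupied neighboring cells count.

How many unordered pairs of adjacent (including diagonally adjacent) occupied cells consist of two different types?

8

Scan each occupied cell's neighbors to the right and below (and the two forward diagonals) so each pair is counted once.
Row 0: @(0,0)–%(1,1)≠ @(0,2)–%(0,3)≠ @(0,2)–%(1,2)≠ @(0,2)–%(1,3)≠ @(0,2)–%(1,1)≠ %(0,3)–%(1,3)= %(0,3)–%(1,2)=  → 5/7 unlike.
Row 1: %(1,1)–%(1,2)= %(1,1)–%(2,1)= %(1,1)–%(2,2)= %(1,2)–%(1,3)= %(1,2)–%(2,2)= %(1,2)–%(2,1)= %(1,3)–%(2,2)=  → 0/7 unlike.
Row 2: %(2,1)–%(2,2)= %(2,1)–@(3,0)≠  → 1/2 unlike.
Row 3: @(3,0)–@(4,0)= @(3,0)–%(4,1)≠  → 1/2 unlike.
Row 4: @(4,0)–%(4,1)≠ %(4,1)–%(4,2)= %(4,2)–%(4,3)=  → 1/3 unlike.
Total adjacent occupied pairs: 21; unlike-type pairs: 8.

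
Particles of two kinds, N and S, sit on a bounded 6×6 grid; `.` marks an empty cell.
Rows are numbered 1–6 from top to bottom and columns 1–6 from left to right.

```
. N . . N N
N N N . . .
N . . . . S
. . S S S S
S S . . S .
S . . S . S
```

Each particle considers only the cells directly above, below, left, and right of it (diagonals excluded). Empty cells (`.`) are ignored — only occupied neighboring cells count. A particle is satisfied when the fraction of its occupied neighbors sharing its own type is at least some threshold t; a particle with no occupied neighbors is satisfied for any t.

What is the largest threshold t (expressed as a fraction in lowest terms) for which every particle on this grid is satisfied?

Row 1: (1,2)N 1/1 · (1,5)N 1/1 · (1,6)N 1/1
Row 2: (2,1)N 2/2 · (2,2)N 3/3 · (2,3)N 1/1
Row 3: (3,1)N 1/1 · (3,6)S 1/1
Row 4: (4,3)S 1/1 · (4,4)S 2/2 · (4,5)S 3/3 · (4,6)S 2/2
Row 5: (5,1)S 2/2 · (5,2)S 1/1 · (5,5)S 1/1
Row 6: (6,1)S 1/1 · (6,4)S — no occupied neighbors · (6,6)S — no occupied neighbors
The smallest same-type fraction is 1/1 at (1,2), which reduces to 1/1. Any threshold above that leaves this particle unsatisfied.

1/1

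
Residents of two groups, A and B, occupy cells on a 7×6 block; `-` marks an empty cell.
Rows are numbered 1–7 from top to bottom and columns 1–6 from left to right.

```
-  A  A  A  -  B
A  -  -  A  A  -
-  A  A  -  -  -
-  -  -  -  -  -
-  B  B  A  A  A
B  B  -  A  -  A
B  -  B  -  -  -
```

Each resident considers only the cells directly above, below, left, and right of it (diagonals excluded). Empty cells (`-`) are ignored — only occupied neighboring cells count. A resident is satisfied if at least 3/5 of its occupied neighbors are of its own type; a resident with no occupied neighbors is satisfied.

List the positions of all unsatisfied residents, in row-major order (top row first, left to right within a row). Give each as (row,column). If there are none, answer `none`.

(5,3)

Row 1: (1,2)A 1/1 ok · (1,3)A 2/2 ok · (1,4)A 2/2 ok · (1,6)B 0/0 ok
Row 2: (2,1)A 0/0 ok · (2,4)A 2/2 ok · (2,5)A 1/1 ok
Row 3: (3,2)A 1/1 ok · (3,3)A 1/1 ok
Row 5: (5,2)B 2/2 ok · (5,3)B 1/2 unhappy · (5,4)A 2/3 ok · (5,5)A 2/2 ok · (5,6)A 2/2 ok
Row 6: (6,1)B 2/2 ok · (6,2)B 2/2 ok · (6,4)A 1/1 ok · (6,6)A 1/1 ok
Row 7: (7,1)B 1/1 ok · (7,3)B 0/0 ok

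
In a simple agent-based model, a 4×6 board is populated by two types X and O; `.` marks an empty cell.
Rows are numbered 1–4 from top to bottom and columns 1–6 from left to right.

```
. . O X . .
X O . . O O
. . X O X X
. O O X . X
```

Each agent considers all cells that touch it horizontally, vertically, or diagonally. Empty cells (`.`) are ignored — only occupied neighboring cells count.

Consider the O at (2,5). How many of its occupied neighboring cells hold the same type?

2

Occupied neighbors of (2,5): (1,4)=X, (2,6)=O, (3,4)=O, (3,5)=X, (3,6)=X.
Same type (O): 2 of 5.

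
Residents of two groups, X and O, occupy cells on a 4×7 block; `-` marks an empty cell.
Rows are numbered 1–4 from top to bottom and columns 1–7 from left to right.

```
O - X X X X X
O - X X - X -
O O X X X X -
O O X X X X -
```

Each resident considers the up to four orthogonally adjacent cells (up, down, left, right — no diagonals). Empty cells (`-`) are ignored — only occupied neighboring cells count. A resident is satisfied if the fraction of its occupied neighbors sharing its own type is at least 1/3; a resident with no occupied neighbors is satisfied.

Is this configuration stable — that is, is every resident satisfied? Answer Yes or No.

Yes

Row 1: (1,1)O 1/1 satisfied · (1,3)X 2/2 satisfied · (1,4)X 3/3 satisfied · (1,5)X 2/2 satisfied · (1,6)X 3/3 satisfied · (1,7)X 1/1 satisfied
Row 2: (2,1)O 2/2 satisfied · (2,3)X 3/3 satisfied · (2,4)X 3/3 satisfied · (2,6)X 2/2 satisfied
Row 3: (3,1)O 3/3 satisfied · (3,2)O 2/3 satisfied · (3,3)X 3/4 satisfied · (3,4)X 4/4 satisfied · (3,5)X 3/3 satisfied · (3,6)X 3/3 satisfied
Row 4: (4,1)O 2/2 satisfied · (4,2)O 2/3 satisfied · (4,3)X 2/3 satisfied · (4,4)X 3/3 satisfied · (4,5)X 3/3 satisfied · (4,6)X 2/2 satisfied
All meet the threshold, so the configuration is stable.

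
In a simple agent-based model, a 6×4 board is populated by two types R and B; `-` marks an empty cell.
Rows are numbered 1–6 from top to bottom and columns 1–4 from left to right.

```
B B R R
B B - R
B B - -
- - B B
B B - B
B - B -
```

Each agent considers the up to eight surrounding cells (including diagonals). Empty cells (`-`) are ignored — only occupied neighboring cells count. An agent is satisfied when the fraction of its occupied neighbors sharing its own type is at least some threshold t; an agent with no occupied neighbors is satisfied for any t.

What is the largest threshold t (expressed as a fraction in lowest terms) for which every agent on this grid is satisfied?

1/2

(1,1)B 3/3
(1,2)B 3/4
(1,3)R 2/4
(1,4)R 2/2
(2,1)B 5/5
(2,2)B 5/6
(2,4)R 2/2
(3,1)B 3/3
(3,2)B 4/4
(4,3)B 4/4
(4,4)B 2/2
(5,1)B 2/2
(5,2)B 4/4
(5,4)B 3/3
(6,1)B 2/2
(6,3)B 2/2
The smallest same-type fraction is 2/4 at (1,3), which reduces to 1/2. Any threshold above that leaves this agent unsatisfied.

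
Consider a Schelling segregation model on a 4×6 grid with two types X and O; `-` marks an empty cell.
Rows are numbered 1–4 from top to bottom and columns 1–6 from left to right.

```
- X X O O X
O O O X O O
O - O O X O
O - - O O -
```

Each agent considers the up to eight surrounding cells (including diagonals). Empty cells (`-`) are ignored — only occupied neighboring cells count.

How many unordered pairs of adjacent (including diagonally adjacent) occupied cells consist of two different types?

21

Scan each occupied cell's neighbors to the right and below (and the two forward diagonals) so each pair is counted once.
Row 1: X(1,2)–X(1,3)= X(1,2)–O(2,2)≠ X(1,2)–O(2,3)≠ X(1,2)–O(2,1)≠ X(1,3)–O(1,4)≠ X(1,3)–O(2,3)≠ X(1,3)–X(2,4)= X(1,3)–O(2,2)≠ O(1,4)–O(1,5)= O(1,4)–X(2,4)≠ O(1,4)–O(2,5)= O(1,4)–O(2,3)= O(1,5)–X(1,6)≠ O(1,5)–O(2,5)= O(1,5)–O(2,6)= O(1,5)–X(2,4)≠ X(1,6)–O(2,6)≠ X(1,6)–O(2,5)≠  → 11/18 unlike.
Row 2: O(2,1)–O(2,2)= O(2,1)–O(3,1)= O(2,2)–O(2,3)= O(2,2)–O(3,3)= O(2,2)–O(3,1)= O(2,3)–X(2,4)≠ O(2,3)–O(3,3)= O(2,3)–O(3,4)= X(2,4)–O(2,5)≠ X(2,4)–O(3,4)≠ X(2,4)–X(3,5)= X(2,4)–O(3,3)≠ O(2,5)–O(2,6)= O(2,5)–X(3,5)≠ O(2,5)–O(3,6)= O(2,5)–O(3,4)= O(2,6)–O(3,6)= O(2,6)–X(3,5)≠  → 6/18 unlike.
Row 3: O(3,1)–O(4,1)= O(3,3)–O(3,4)= O(3,3)–O(4,4)= O(3,4)–X(3,5)≠ O(3,4)–O(4,4)= O(3,4)–O(4,5)= X(3,5)–O(3,6)≠ X(3,5)–O(4,5)≠ X(3,5)–O(4,4)≠ O(3,6)–O(4,5)=  → 4/10 unlike.
Row 4: O(4,4)–O(4,5)=  → 0/1 unlike.
Total adjacent occupied pairs: 47; unlike-type pairs: 21.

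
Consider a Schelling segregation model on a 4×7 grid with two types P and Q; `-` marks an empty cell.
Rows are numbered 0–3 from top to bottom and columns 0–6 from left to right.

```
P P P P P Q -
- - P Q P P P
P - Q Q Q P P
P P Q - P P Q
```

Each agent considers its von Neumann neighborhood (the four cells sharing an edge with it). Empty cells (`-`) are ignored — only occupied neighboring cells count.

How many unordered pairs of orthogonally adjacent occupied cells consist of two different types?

12

Scan each occupied cell's neighbors to the right and below so each pair is counted once.
Row 0: P(0,0)–P(0,1)= P(0,1)–P(0,2)= P(0,2)–P(0,3)= P(0,2)–P(1,2)= P(0,3)–P(0,4)= P(0,3)–Q(1,3)≠ P(0,4)–Q(0,5)≠ P(0,4)–P(1,4)= Q(0,5)–P(1,5)≠  → 3/9 unlike.
Row 1: P(1,2)–Q(1,3)≠ P(1,2)–Q(2,2)≠ Q(1,3)–P(1,4)≠ Q(1,3)–Q(2,3)= P(1,4)–P(1,5)= P(1,4)–Q(2,4)≠ P(1,5)–P(1,6)= P(1,5)–P(2,5)= P(1,6)–P(2,6)=  → 4/9 unlike.
Row 2: P(2,0)–P(3,0)= Q(2,2)–Q(2,3)= Q(2,2)–Q(3,2)= Q(2,3)–Q(2,4)= Q(2,4)–P(2,5)≠ Q(2,4)–P(3,4)≠ P(2,5)–P(2,6)= P(2,5)–P(3,5)= P(2,6)–Q(3,6)≠  → 3/9 unlike.
Row 3: P(3,0)–P(3,1)= P(3,1)–Q(3,2)≠ P(3,4)–P(3,5)= P(3,5)–Q(3,6)≠  → 2/4 unlike.
Total adjacent occupied pairs: 31; unlike-type pairs: 12.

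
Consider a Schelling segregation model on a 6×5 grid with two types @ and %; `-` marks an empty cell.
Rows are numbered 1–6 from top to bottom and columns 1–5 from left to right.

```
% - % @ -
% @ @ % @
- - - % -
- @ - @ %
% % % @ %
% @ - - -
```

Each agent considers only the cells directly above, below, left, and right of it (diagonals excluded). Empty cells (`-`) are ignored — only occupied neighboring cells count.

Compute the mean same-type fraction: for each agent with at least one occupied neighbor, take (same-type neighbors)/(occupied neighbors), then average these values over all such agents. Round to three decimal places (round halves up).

(1,1)% 1/1
(1,3)% 0/2
(1,4)@ 0/2
(2,1)% 1/2
(2,2)@ 1/2
(2,3)@ 1/3
(2,4)% 1/4
(2,5)@ 0/1
(3,4)% 1/2
(4,2)@ 0/1
(4,4)@ 1/3
(4,5)% 1/2
(5,1)% 2/2
(5,2)% 2/4
(5,3)% 1/2
(5,4)@ 1/3
(5,5)% 1/2
(6,1)% 1/2
(6,2)@ 0/2
Sum over 19 agents: 1/1 + 0/2 + 0/2 + 1/2 + 1/2 + 1/3 + 1/4 + 0/1 + 1/2 + 0/1 + 1/3 + 1/2 + 2/2 + 2/4 + 1/2 + 1/3 + 1/2 + 1/2 + 0/2 = 29/4; mean = 29/4 ÷ 19 = 29/76 = 0.381578… → 0.382.

0.382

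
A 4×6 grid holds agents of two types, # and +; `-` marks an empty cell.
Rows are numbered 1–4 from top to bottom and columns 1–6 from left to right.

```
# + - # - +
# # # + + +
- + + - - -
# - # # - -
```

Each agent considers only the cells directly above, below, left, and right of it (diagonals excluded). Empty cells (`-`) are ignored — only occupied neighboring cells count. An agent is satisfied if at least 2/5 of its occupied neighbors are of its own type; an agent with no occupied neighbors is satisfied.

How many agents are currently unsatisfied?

5

(1,1)# 1/2 satisfied
(1,2)+ 0/2 not
(1,4)# 0/1 not
(1,6)+ 1/1 satisfied
(2,1)# 2/2 satisfied
(2,2)# 2/4 satisfied
(2,3)# 1/3 not
(2,4)+ 1/3 not
(2,5)+ 2/2 satisfied
(2,6)+ 2/2 satisfied
(3,2)+ 1/2 satisfied
(3,3)+ 1/3 not
(4,1)# 0/0 satisfied
(4,3)# 1/2 satisfied
(4,4)# 1/1 satisfied
Unsatisfied: (1,2), (1,4), (2,3), (2,4), (3,3) — 5 in total.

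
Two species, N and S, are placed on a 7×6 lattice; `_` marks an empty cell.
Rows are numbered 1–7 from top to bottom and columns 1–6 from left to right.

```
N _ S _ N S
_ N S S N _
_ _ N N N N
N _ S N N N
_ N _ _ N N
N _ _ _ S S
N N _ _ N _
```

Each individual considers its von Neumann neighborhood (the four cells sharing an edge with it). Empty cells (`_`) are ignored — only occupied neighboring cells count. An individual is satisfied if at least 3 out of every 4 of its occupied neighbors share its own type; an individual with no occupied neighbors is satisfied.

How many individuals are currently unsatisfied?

14

Row 1: (1,1)N 0/0 satisfied · (1,3)S 1/1 satisfied · (1,5)N 1/2 not · (1,6)S 0/1 not
Row 2: (2,2)N 0/1 not · (2,3)S 2/4 not · (2,4)S 1/3 not · (2,5)N 2/3 not
Row 3: (3,3)N 1/3 not · (3,4)N 3/4 satisfied · (3,5)N 4/4 satisfied · (3,6)N 2/2 satisfied
Row 4: (4,1)N 0/0 satisfied · (4,3)S 0/2 not · (4,4)N 2/3 not · (4,5)N 4/4 satisfied · (4,6)N 3/3 satisfied
Row 5: (5,2)N 0/0 satisfied · (5,5)N 2/3 not · (5,6)N 2/3 not
Row 6: (6,1)N 1/1 satisfied · (6,5)S 1/3 not · (6,6)S 1/2 not
Row 7: (7,1)N 2/2 satisfied · (7,2)N 1/1 satisfied · (7,5)N 0/1 not
Unsatisfied: (1,5), (1,6), (2,2), (2,3), (2,4), (2,5), (3,3), (4,3), (4,4), (5,5), (5,6), (6,5), (6,6), (7,5) — 14 in total.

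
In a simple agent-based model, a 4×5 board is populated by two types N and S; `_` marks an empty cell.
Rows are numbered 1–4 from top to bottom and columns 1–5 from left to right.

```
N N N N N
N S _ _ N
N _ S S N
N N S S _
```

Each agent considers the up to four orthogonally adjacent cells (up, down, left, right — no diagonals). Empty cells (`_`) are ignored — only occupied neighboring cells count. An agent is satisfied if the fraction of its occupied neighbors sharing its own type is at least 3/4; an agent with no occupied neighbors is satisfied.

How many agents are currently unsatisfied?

Row 1: (1,1)N 2/2 ok · (1,2)N 2/3 unhappy · (1,3)N 2/2 ok · (1,4)N 2/2 ok · (1,5)N 2/2 ok
Row 2: (2,1)N 2/3 unhappy · (2,2)S 0/2 unhappy · (2,5)N 2/2 ok
Row 3: (3,1)N 2/2 ok · (3,3)S 2/2 ok · (3,4)S 2/3 unhappy · (3,5)N 1/2 unhappy
Row 4: (4,1)N 2/2 ok · (4,2)N 1/2 unhappy · (4,3)S 2/3 unhappy · (4,4)S 2/2 ok
Unsatisfied: (1,2), (2,1), (2,2), (3,4), (3,5), (4,2), (4,3) — 7 in total.

7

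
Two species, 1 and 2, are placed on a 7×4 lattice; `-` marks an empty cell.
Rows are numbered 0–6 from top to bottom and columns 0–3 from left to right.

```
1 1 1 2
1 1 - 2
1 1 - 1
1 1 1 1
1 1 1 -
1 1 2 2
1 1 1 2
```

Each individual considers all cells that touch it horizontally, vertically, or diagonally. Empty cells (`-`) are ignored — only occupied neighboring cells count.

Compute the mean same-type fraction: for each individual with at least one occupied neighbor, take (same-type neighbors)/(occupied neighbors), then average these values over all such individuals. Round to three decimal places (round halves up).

(0,0)1 3/3
(0,1)1 4/4
(0,2)1 2/4
(0,3)2 1/2
(1,0)1 5/5
(1,1)1 6/6
(1,3)2 1/3
(2,0)1 5/5
(2,1)1 6/6
(2,3)1 2/3
(3,0)1 5/5
(3,1)1 7/7
(3,2)1 6/6
(3,3)1 3/3
(4,0)1 5/5
(4,1)1 7/8
(4,2)1 5/7
(5,0)1 5/5
(5,1)1 7/8
(5,2)2 2/7
(5,3)2 2/4
(6,0)1 3/3
(6,1)1 4/5
(6,2)1 2/5
(6,3)2 2/3
Sum over 25 individuals: 3/3 + 4/4 + 2/4 + 1/2 + 5/5 + 6/6 + 1/3 + 5/5 + 6/6 + 2/3 + 5/5 + 7/7 + 6/6 + 3/3 + 5/5 + 7/8 + 5/7 + 5/5 + 7/8 + 2/7 + 2/4 + 3/3 + 4/5 + 2/5 + 2/3 = 1207/60; mean = 1207/60 ÷ 25 = 1207/1500 = 0.804666… → 0.805.

0.805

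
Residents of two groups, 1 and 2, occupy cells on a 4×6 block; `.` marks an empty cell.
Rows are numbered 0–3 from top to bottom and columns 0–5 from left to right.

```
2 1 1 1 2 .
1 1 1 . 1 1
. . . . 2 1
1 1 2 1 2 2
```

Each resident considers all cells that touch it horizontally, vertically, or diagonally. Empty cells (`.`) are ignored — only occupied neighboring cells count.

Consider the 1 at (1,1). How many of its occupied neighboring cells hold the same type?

Occupied neighbors of (1,1): (0,0)=2, (0,1)=1, (0,2)=1, (1,0)=1, (1,2)=1.
Same type (1): 4 of 5.

4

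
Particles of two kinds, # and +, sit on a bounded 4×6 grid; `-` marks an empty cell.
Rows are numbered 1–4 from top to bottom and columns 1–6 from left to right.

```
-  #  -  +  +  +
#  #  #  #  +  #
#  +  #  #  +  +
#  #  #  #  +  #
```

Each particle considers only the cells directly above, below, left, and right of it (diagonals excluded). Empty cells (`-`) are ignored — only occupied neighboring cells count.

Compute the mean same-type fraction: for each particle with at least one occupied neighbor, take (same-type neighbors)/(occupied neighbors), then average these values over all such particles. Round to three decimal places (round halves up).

0.621

Row 1: (1,2)# 1/1 · (1,4)+ 1/2 · (1,5)+ 3/3 · (1,6)+ 1/2
Row 2: (2,1)# 2/2 · (2,2)# 3/4 · (2,3)# 3/3 · (2,4)# 2/4 · (2,5)+ 2/4 · (2,6)# 0/3
Row 3: (3,1)# 2/3 · (3,2)+ 0/4 · (3,3)# 3/4 · (3,4)# 3/4 · (3,5)+ 3/4 · (3,6)+ 1/3
Row 4: (4,1)# 2/2 · (4,2)# 2/3 · (4,3)# 3/3 · (4,4)# 2/3 · (4,5)+ 1/3 · (4,6)# 0/2
Sum over 22 particles: 1/1 + 1/2 + 3/3 + 1/2 + 2/2 + 3/4 + 3/3 + 2/4 + 2/4 + 0/3 + 2/3 + 0/4 + 3/4 + 3/4 + 3/4 + 1/3 + 2/2 + 2/3 + 3/3 + 2/3 + 1/3 + 0/2 = 41/3; mean = 41/3 ÷ 22 = 41/66 = 0.621212… → 0.621.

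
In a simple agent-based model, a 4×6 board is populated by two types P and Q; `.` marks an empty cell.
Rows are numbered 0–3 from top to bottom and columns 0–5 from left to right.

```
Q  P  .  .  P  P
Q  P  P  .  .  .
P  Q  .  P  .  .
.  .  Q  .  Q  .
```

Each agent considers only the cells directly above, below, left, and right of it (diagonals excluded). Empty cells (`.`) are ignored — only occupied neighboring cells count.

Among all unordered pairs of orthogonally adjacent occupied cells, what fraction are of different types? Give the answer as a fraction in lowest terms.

5/9

Scan each occupied cell's neighbors to the right and below so each pair is counted once.
Row 0: Q(0,0)–P(0,1)≠ Q(0,0)–Q(1,0)= P(0,1)–P(1,1)= P(0,4)–P(0,5)=  → 1/4 unlike.
Row 1: Q(1,0)–P(1,1)≠ Q(1,0)–P(2,0)≠ P(1,1)–P(1,2)= P(1,1)–Q(2,1)≠  → 3/4 unlike.
Row 2: P(2,0)–Q(2,1)≠  → 1/1 unlike.
Total adjacent occupied pairs: 9; unlike-type pairs: 5.
5/9 is already in lowest terms.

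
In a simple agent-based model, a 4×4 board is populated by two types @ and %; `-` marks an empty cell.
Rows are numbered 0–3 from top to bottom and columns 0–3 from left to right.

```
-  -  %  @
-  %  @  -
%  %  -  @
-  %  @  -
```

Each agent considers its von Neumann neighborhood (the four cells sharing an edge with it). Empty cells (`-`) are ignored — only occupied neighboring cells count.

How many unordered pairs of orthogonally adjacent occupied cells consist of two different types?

Scan each occupied cell's neighbors to the right and below so each pair is counted once.
From row 0: 2 unlike of 2 pairs (running 2/2).
From row 1: 1 unlike of 2 pairs (running 3/4).
From row 2: 0 unlike of 2 pairs (running 3/6).
From row 3: 1 unlike of 1 pairs (running 4/7).
Total adjacent occupied pairs: 7; unlike-type pairs: 4.

4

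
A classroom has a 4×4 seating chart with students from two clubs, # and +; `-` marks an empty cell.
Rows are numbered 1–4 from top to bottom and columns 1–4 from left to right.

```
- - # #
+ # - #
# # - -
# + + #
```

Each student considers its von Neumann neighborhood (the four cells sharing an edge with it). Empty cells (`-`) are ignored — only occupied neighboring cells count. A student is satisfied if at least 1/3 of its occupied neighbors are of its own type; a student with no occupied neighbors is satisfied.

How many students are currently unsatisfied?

Row 1: (1,3)# 1/1 ok · (1,4)# 2/2 ok
Row 2: (2,1)+ 0/2 unhappy · (2,2)# 1/2 ok · (2,4)# 1/1 ok
Row 3: (3,1)# 2/3 ok · (3,2)# 2/3 ok
Row 4: (4,1)# 1/2 ok · (4,2)+ 1/3 ok · (4,3)+ 1/2 ok · (4,4)# 0/1 unhappy
Unsatisfied: (2,1), (4,4) — 2 in total.

2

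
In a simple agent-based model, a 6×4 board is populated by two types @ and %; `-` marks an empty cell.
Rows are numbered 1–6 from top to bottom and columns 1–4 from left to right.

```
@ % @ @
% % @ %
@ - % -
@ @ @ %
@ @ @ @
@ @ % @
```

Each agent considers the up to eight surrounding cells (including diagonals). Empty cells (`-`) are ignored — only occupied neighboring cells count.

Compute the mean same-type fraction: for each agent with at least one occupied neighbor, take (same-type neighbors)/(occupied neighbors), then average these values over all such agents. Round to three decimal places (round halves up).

Row 1: (1,1)@ 0/3 · (1,2)% 2/5 · (1,3)@ 2/5 · (1,4)@ 2/3
Row 2: (2,1)% 2/4 · (2,2)% 3/7 · (2,3)@ 2/6 · (2,4)% 1/4
Row 3: (3,1)@ 2/4 · (3,3)% 3/6
Row 4: (4,1)@ 4/4 · (4,2)@ 6/7 · (4,3)@ 4/6 · (4,4)% 1/4
Row 5: (5,1)@ 5/5 · (5,2)@ 7/8 · (5,3)@ 6/8 · (5,4)@ 3/5
Row 6: (6,1)@ 3/3 · (6,2)@ 4/5 · (6,3)% 0/5 · (6,4)@ 2/3
Sum over 22 agents: 0/3 + 2/5 + 2/5 + 2/3 + 2/4 + 3/7 + 2/6 + 1/4 + 2/4 + 3/6 + 4/4 + 6/7 + 4/6 + 1/4 + 5/5 + 7/8 + 6/8 + 3/5 + 3/3 + 4/5 + 0/5 + 2/3 = 10453/840; mean = 10453/840 ÷ 22 = 10453/18480 = 0.565638… → 0.566.

0.566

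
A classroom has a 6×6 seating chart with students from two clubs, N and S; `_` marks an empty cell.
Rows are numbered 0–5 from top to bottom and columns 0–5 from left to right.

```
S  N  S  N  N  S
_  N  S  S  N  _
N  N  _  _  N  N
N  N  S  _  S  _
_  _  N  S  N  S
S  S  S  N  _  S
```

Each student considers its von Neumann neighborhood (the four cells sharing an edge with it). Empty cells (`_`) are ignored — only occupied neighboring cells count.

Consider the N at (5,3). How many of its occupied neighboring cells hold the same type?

Occupied neighbors of (5,3): (4,3)=S, (5,2)=S.
Same type (N): 0 of 2.

0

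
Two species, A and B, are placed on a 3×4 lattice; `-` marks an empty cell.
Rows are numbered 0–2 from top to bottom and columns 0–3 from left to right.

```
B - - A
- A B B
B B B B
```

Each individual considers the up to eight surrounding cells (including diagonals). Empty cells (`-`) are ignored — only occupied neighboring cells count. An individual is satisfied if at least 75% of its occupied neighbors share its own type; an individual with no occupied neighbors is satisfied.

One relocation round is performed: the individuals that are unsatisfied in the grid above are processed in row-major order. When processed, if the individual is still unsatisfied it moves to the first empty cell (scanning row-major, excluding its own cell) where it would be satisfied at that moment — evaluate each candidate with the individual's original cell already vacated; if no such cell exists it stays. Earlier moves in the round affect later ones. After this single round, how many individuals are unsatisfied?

Initially unsatisfied (in order): (0,0), (0,3), (1,1), (1,2), (2,0).
  (0,0): no empty cell satisfies it; stays.
  (0,3): no empty cell satisfies it; stays.
  (1,1): no empty cell satisfies it; stays.
  (1,2) → (1,0).
  (2,0): no empty cell satisfies it; stays.
Resulting grid:
B - - A
B A - B
B B B B
Unsatisfied now: (0,0), (0,3), (1,1), (1,3), (2,0).

5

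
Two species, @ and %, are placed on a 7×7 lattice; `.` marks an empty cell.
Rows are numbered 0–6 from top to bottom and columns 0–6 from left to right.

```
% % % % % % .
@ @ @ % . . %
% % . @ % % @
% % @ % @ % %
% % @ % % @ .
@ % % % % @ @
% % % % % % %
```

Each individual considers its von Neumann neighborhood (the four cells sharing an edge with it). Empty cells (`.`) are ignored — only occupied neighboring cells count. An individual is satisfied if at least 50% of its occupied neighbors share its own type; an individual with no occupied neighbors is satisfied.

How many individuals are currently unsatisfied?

13

Row 0: (0,0)% 1/2 ok · (0,1)% 2/3 ok · (0,2)% 2/3 ok · (0,3)% 3/3 ok · (0,4)% 2/2 ok · (0,5)% 1/1 ok
Row 1: (1,0)@ 1/3 unhappy · (1,1)@ 2/4 ok · (1,2)@ 1/3 unhappy · (1,3)% 1/3 unhappy · (1,6)% 0/1 unhappy
Row 2: (2,0)% 2/3 ok · (2,1)% 2/3 ok · (2,3)@ 0/3 unhappy · (2,4)% 1/3 unhappy · (2,5)% 2/3 ok · (2,6)@ 0/3 unhappy
Row 3: (3,0)% 3/3 ok · (3,1)% 3/4 ok · (3,2)@ 1/3 unhappy · (3,3)% 1/4 unhappy · (3,4)@ 0/4 unhappy · (3,5)% 2/4 ok · (3,6)% 1/2 ok
Row 4: (4,0)% 2/3 ok · (4,1)% 3/4 ok · (4,2)@ 1/4 unhappy · (4,3)% 3/4 ok · (4,4)% 2/4 ok · (4,5)@ 1/3 unhappy
Row 5: (5,0)@ 0/3 unhappy · (5,1)% 3/4 ok · (5,2)% 3/4 ok · (5,3)% 4/4 ok · (5,4)% 3/4 ok · (5,5)@ 2/4 ok · (5,6)@ 1/2 ok
Row 6: (6,0)% 1/2 ok · (6,1)% 3/3 ok · (6,2)% 3/3 ok · (6,3)% 3/3 ok · (6,4)% 3/3 ok · (6,5)% 2/3 ok · (6,6)% 1/2 ok
Unsatisfied: (1,0), (1,2), (1,3), (1,6), (2,3), (2,4), (2,6), (3,2), (3,3), (3,4), (4,2), (4,5), (5,0) — 13 in total.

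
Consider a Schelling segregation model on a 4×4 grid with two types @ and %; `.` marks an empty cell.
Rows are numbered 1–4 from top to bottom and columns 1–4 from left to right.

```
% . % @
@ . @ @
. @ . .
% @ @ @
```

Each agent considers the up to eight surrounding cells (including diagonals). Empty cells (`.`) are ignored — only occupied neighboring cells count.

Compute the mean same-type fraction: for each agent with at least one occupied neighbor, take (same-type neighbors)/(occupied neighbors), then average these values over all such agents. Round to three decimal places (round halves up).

0.550

Row 1: (1,1)% 0/1 · (1,3)% 0/3 · (1,4)@ 2/3
Row 2: (2,1)@ 1/2 · (2,3)@ 3/4 · (2,4)@ 2/3
Row 3: (3,2)@ 4/5
Row 4: (4,1)% 0/2 · (4,2)@ 2/3 · (4,3)@ 3/3 · (4,4)@ 1/1
Sum over 11 agents: 0/1 + 0/3 + 2/3 + 1/2 + 3/4 + 2/3 + 4/5 + 0/2 + 2/3 + 3/3 + 1/1 = 121/20; mean = 121/20 ÷ 11 = 11/20 = 0.55 → 0.550.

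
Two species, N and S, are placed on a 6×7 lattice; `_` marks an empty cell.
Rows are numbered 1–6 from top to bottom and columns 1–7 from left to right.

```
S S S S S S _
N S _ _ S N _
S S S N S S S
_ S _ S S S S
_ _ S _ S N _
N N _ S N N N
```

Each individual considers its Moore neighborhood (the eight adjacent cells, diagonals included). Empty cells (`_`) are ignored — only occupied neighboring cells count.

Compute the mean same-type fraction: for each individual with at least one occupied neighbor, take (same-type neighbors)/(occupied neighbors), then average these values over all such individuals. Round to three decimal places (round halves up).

(1,1)S 2/3
(1,2)S 3/4
(1,3)S 3/3
(1,4)S 3/3
(1,5)S 3/4
(1,6)S 2/3
(2,1)N 0/5
(2,2)S 6/7
(2,5)S 5/7
(2,6)N 0/6
(3,1)S 3/4
(3,2)S 4/5
(3,3)S 4/5
(3,4)N 0/5
(3,5)S 5/7
(3,6)S 6/7
(3,7)S 3/4
(4,2)S 4/4
(4,4)S 5/6
(4,5)S 5/7
(4,6)S 6/7
(4,7)S 3/4
(5,3)S 3/4
(5,5)S 4/7
(5,6)N 3/7
(6,1)N 1/1
(6,2)N 1/2
(6,4)S 2/3
(6,5)N 2/4
(6,6)N 3/4
(6,7)N 2/2
Sum over 31 individuals: 2/3 + 3/4 + 3/3 + 3/3 + 3/4 + 2/3 + 0/5 + 6/7 + 5/7 + 0/6 + 3/4 + 4/5 + 4/5 + 0/5 + 5/7 + 6/7 + 3/4 + 4/4 + 5/6 + 5/7 + 6/7 + 3/4 + 3/4 + 4/7 + 3/7 + 1/1 + 1/2 + 2/3 + 2/4 + 3/4 + 2/2 = 8987/420; mean = 8987/420 ÷ 31 = 8987/13020 = 0.690245… → 0.690.

0.690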